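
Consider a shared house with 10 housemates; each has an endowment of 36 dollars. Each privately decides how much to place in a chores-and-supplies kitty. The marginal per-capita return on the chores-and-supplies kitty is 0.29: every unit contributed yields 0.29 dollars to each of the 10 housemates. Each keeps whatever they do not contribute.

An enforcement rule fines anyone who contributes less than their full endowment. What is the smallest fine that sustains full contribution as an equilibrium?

25.56 dollars

Given the others contribute fully, the best deviation is to contribute 0 (any partial contribution still incurs the fine and gives up units whose private return 0.29 is below 1).
Deviating from 36 to 0 saves 36 dollars but forfeits the deviator's share of the drop in the chores-and-supplies kitty: 0.29 × 36 = 10.44.
So the deviation gain is 36 − 10.44 = 25.56, and the fine must be at least 25.56 dollars to wipe it out.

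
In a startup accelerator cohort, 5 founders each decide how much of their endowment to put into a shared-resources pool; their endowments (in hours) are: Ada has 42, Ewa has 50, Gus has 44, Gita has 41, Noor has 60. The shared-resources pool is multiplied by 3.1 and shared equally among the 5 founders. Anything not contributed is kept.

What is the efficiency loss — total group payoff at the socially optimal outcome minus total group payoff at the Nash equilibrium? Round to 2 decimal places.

The private return per contributed unit is 3.1/5 = 0.6200 < 1 for every player regardless of endowment, so the Nash equilibrium is zero contribution and the group total is Σ E_j = 42 + 50 + 44 + 41 + 60 = 237.
Each contributed unit returns 3.100 to the group, so the social optimum is full contribution by everyone: group total = 3.100 × 237 = 734.70.
Efficiency loss = (3.100 − 1) × 237 = 497.70.

497.70 hours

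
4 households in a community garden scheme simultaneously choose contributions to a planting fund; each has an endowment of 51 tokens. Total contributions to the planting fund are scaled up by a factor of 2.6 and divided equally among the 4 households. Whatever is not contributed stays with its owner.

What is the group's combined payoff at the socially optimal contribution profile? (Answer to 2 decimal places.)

Each contributed unit returns 2.600 to the group as a whole (0.6500 to each of 4 players), which exceeds 1, so the social optimum is full contribution: group total = 2.600 × 204 = 530.40.

530.40 tokens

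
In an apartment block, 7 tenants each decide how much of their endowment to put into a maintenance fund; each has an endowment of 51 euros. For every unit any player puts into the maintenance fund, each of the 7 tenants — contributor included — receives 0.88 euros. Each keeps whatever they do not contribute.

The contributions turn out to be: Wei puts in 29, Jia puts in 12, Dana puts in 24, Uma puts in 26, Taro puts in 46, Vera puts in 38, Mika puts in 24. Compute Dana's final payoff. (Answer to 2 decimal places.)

Total contributed: 29 + 12 + 24 + 26 + 46 + 38 + 24 = 199.
Each receives 0.88 × 199 = 175.12 from the maintenance fund.
Dana keeps 51 − 24 = 27, so Dana's payoff is 27 + 175.12 = 202.12.

202.12 euros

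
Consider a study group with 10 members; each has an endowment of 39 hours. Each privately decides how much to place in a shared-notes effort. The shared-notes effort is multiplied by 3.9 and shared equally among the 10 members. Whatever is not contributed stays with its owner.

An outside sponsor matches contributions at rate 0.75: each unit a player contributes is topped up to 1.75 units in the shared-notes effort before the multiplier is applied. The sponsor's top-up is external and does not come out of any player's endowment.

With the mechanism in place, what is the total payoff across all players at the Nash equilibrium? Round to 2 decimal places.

390.00 hours

The effective private return is 3.9 × 1.75 / 10 = 0.6825, which is still under 1, so the mechanism doesn't change anyone's dominant strategy: zero contribution.
At the Nash equilibrium no one contributes; group total payoff = 10 × 39 = 390.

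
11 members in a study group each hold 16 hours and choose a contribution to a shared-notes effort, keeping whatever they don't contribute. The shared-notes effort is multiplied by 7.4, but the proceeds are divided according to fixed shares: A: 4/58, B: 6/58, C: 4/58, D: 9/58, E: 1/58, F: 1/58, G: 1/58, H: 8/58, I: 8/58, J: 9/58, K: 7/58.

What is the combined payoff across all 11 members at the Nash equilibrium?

Player j's private return per contributed unit is 7.4 × (j's share). Contributing is weakly dominant for j when that share is at least 1/7.4 = 0.1351, and contributing 0 is dominant otherwise.
The shares above 0.1351 belong to D, H, I and J, contributing 16 each; the remaining 7 contribute 0. Total contributed: 64.
The shared-notes effort pays out 7.4 × 64 = 473.60 in total (split across the unequal shares, but the aggregate is all that matters for the group sum).
The 7 free-riders keep 16 each, adding 112. Group total = 112 + 473.60 = 585.60.

585.60 hours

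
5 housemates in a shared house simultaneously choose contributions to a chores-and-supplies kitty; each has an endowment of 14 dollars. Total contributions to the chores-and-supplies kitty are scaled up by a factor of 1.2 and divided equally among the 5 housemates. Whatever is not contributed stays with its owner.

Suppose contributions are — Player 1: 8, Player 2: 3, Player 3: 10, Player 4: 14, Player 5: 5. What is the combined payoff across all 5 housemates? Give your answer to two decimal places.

78.00 dollars

Total contributed: 8 + 3 + 10 + 14 + 5 = 40; total kept: 5 × 14 − 40 = 30.
The chores-and-supplies kitty pays out 1.2 × 40 = 48.00 in aggregate.
Group total = 30 + 48.00 = 78.00.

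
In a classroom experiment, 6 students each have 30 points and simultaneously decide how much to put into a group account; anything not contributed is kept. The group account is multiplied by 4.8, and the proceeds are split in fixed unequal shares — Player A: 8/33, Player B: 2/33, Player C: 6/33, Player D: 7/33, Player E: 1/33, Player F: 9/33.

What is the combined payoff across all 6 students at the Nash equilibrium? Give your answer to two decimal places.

522.00 points

A player with share s gets back 4.8·s per unit contributed, so full contribution is dominant for anyone with s > 1/4.8 = 0.2083 and zero contribution is dominant for anyone below.
Player A, Player D and Player F clear that bar, contributing 30 each; the remaining 3 contribute 0. Total contributed: 90.
The group account pays out 4.8 × 90 = 432.00 in total (split across the unequal shares, but the aggregate is all that matters for the group sum).
The 3 free-riders keep 30 each, adding 90. Group total = 90 + 432.00 = 522.00.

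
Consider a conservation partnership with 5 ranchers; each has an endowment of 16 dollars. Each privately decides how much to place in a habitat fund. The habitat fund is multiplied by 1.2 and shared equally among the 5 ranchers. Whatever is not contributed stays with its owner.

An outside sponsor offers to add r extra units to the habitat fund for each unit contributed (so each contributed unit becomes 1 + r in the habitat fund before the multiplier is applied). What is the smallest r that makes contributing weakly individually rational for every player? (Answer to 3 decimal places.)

3.167

With matching at rate r, one contributed unit becomes (1 + r) in the habitat fund and returns 1.2 × (1 + r) / 5 to the contributor.
Setting this equal to 1: 1 + r = 5/1.2 = 4.1667.
So the minimum matching rate is r = 4.1667 − 1 = 3.167.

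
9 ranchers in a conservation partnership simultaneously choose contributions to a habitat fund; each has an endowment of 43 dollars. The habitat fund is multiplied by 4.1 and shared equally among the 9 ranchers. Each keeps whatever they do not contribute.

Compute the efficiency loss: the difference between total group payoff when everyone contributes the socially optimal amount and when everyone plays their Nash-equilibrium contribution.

Each contributed unit returns 4.1/9 = 0.4556 to its contributor — below 1 — so contributing 0 is dominant for every player. At the Nash equilibrium everyone keeps their 43, and the group total is 9 × 43 = 387.
Each contributed unit returns 4.100 to the group as a whole (0.4556 to each of 9 players), which exceeds 1, so the social optimum is full contribution: group total = 4.100 × 387 = 1586.70.
Efficiency loss = 1586.70 − 387 = 1199.70.

1199.70 dollars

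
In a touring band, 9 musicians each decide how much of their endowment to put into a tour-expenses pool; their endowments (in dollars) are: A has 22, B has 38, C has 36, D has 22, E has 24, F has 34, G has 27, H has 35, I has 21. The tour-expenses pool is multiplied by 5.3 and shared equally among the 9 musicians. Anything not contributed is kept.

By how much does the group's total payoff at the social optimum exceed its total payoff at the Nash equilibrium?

The private return per contributed unit is 5.3/9 = 0.5889 < 1 for every player regardless of endowment, so the Nash equilibrium is zero contribution and the group total is Σ E_j = 22 + 38 + 36 + 22 + 24 + 34 + 27 + 35 + 21 = 259.
Each contributed unit returns 5.300 to the group, so the social optimum is full contribution by everyone: group total = 5.300 × 259 = 1372.70.
Efficiency loss = (5.300 − 1) × 259 = 1113.70.

1113.70 dollars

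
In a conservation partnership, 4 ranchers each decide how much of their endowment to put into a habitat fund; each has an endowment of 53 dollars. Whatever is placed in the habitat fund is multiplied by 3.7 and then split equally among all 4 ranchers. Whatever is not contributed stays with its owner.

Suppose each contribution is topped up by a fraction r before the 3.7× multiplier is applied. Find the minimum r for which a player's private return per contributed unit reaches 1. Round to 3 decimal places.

With matching at rate r, one contributed unit becomes (1 + r) in the habitat fund and returns 3.7 × (1 + r) / 4 to the contributor.
Setting this equal to 1: 1 + r = 4/3.7 = 1.0811.
So the minimum matching rate is r = 1.0811 − 1 = 0.081.

0.081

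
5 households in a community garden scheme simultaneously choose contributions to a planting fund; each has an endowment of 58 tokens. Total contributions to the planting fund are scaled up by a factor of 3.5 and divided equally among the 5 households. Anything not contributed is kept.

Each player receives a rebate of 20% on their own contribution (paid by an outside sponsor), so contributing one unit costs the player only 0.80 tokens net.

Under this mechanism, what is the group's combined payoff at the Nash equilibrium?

290.00 tokens

Even with the mechanism, each unit contributed returns only (3.5/5) / 0.80 = 0.8750 per unit of net cost, so contributing nothing is still dominant.
At the Nash equilibrium no one contributes; group total payoff = 5 × 58 = 290.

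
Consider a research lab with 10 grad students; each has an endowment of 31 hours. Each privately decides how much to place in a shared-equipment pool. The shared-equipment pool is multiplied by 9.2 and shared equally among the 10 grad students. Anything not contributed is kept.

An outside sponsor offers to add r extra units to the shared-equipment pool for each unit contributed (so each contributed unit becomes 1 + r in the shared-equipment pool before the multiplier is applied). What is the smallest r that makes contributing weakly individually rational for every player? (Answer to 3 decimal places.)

0.087

With matching at rate r, one contributed unit becomes (1 + r) in the shared-equipment pool and returns 9.2 × (1 + r) / 10 to the contributor.
Setting this equal to 1: 1 + r = 10/9.2 = 1.0870.
So the minimum matching rate is r = 1.0870 − 1 = 0.087.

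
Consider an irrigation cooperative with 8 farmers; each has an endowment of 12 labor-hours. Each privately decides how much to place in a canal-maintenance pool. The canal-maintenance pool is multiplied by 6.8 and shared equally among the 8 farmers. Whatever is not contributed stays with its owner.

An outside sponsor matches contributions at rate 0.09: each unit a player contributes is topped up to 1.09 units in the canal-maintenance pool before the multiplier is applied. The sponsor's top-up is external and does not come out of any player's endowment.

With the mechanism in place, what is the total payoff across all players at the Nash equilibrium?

96.00 labor-hours

The effective private return is 6.8 × 1.09 / 8 = 0.9265, which is still under 1, so the mechanism doesn't change anyone's dominant strategy: zero contribution.
Everyone keeps their endowment and the group total is 8 × 12 = 96.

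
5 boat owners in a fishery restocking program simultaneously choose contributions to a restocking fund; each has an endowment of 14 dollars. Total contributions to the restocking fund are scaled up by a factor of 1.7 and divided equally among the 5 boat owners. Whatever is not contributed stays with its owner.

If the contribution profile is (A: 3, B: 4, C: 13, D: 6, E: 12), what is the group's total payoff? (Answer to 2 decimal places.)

Total contributed: 3 + 4 + 13 + 6 + 12 = 38; total kept: 5 × 14 − 38 = 32.
The restocking fund pays out 1.7 × 38 = 64.60 in aggregate.
Group total = 32 + 64.60 = 96.60.

96.60 dollars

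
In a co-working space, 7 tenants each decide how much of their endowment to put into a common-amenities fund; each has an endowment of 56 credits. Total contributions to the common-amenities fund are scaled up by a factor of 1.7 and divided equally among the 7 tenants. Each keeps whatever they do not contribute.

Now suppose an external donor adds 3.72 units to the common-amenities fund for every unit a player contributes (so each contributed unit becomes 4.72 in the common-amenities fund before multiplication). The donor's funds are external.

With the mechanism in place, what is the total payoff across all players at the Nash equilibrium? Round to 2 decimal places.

3145.41 credits

With the mechanism, a contributed unit returns 1.7 × 4.72 / 7 = 1.1463 per unit of net cost to the contributor — now above 1 — so contributing fully is weakly dominant for every player.
So the Nash equilibrium is full contribution by all 7; the group earns 1.7 × 4.72 × 392 = 3145.41.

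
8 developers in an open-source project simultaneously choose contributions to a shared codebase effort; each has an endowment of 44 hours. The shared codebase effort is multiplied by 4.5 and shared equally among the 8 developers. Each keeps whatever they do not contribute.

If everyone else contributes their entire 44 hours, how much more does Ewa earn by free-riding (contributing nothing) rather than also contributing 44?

Switching from a contribution of 44 to 0 lets Ewa keep an extra 44 hours, but lowers the shared codebase effort by 44, which costs Ewa their own share of that drop: 4.5/8 × 44 = 24.75.
Net gain = 44 − 24.75 = 19.25. The private return per contributed unit (0.5625) is below 1, so free-riding is indeed the best response regardless of what the others do.

19.25 hours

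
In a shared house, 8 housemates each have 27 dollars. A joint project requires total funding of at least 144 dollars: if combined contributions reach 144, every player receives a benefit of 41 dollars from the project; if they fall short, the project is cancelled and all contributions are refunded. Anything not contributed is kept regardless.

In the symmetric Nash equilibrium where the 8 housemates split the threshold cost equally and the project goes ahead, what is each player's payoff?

50 dollars

Equal share of the threshold: 144/8 = 18.
At this profile no one gains by cutting their contribution: any cut drops the total below 144, the project is cancelled, contributions are refunded, and the deviator ends with 27, which is less than 27 − 18 + 41 = 50. Contributing more than 18 just wastes the excess. So contributing exactly 18 is a best response.
Each player's payoff: 27 − 18 + 41 = 50.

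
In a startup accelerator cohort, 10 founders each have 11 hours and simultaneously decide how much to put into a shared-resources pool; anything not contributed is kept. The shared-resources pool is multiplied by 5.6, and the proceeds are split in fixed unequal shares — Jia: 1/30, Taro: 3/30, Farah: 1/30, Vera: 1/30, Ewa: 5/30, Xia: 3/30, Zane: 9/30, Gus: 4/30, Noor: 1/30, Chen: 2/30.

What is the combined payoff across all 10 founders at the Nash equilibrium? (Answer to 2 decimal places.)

For player j, contributing a unit is worthwhile iff 5.6 × (j's share) ≥ 1, i.e. iff j's share is at least 0.1786.
The only share above 0.1786 is Zane's 9/30, contributing 11; the remaining 9 contribute 0. Total contributed: 11.
The shared-resources pool pays out 5.6 × 11 = 61.60 in total (split across the unequal shares, but the aggregate is all that matters for the group sum).
The 9 free-riders keep 11 each, adding 99. Group total = 99 + 61.60 = 160.60.

160.60 hours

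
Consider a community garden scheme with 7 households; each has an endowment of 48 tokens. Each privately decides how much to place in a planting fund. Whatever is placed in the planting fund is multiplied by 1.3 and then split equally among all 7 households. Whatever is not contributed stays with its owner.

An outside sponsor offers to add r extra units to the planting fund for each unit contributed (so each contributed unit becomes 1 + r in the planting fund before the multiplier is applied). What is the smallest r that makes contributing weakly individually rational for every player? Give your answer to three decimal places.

4.385

With matching at rate r, one contributed unit becomes (1 + r) in the planting fund and returns 1.3 × (1 + r) / 7 to the contributor.
Setting this equal to 1: 1 + r = 7/1.3 = 5.3846.
So the minimum matching rate is r = 5.3846 − 1 = 4.385.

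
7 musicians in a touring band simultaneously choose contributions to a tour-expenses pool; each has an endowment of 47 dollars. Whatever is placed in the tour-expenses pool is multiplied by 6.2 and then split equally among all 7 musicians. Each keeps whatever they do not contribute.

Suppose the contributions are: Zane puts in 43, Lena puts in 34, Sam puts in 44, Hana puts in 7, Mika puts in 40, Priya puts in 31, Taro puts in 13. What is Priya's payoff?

203.77 dollars

Total contributed: 43 + 34 + 44 + 7 + 40 + 31 + 13 = 212.
Each receives 6.2 × 212 / 7 = 187.77 from the tour-expenses pool.
Priya keeps 47 − 31 = 16, so Priya's payoff is 16 + 187.77 = 203.77.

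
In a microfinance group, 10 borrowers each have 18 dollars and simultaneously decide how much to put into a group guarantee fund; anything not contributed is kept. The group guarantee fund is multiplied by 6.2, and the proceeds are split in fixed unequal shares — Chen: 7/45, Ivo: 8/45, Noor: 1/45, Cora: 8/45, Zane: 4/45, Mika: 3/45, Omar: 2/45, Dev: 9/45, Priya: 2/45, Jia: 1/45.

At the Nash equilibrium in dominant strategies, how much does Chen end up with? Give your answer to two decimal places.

70.08 dollars

For player j, contributing a unit is worthwhile iff 6.2 × (j's share) ≥ 1, i.e. iff j's share is at least 0.1613.
The shares above 0.1613 belong to Ivo, Cora and Dev, contributing 18 each; the remaining 7 contribute 0. Total contributed: 54.
Chen keeps 18 and receives 6.2 × 54 × 7/45 = 52.08 from the group guarantee fund, for a payoff of 70.08.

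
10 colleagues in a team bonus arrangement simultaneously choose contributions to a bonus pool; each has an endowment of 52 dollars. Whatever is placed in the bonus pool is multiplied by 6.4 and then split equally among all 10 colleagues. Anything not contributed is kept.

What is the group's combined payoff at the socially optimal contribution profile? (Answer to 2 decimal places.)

3328.00 dollars

Each contributed unit returns 6.400 to the group as a whole (0.6400 to each of 10 players), which exceeds 1, so the social optimum is full contribution: group total = 6.400 × 520 = 3328.00.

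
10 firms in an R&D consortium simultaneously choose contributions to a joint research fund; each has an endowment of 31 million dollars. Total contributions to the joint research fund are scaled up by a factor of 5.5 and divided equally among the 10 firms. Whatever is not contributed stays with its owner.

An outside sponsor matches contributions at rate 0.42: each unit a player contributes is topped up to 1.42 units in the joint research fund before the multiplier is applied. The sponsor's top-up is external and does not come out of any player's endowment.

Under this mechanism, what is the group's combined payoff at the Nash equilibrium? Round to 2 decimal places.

310.00 million dollars

The effective private return is 5.5 × 1.42 / 10 = 0.7810, which is still under 1, so the mechanism doesn't change anyone's dominant strategy: zero contribution.
Everyone keeps their endowment and the group total is 10 × 31 = 310.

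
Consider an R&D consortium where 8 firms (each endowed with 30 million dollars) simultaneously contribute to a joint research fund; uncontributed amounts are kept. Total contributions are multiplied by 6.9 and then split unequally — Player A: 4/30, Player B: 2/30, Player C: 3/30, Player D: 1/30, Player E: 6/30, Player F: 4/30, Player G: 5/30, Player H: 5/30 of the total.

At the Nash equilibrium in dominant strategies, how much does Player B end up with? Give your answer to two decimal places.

For player j, contributing a unit is worthwhile iff 6.9 × (j's share) ≥ 1, i.e. iff j's share is at least 0.1449.
Player E, Player G and Player H are above the threshold, contributing 30 each; the remaining 5 contribute 0. Total contributed: 90.
Player B keeps 30 and receives 6.9 × 90 × 2/30 = 41.40 from the joint research fund, for a payoff of 71.40.

71.40 million dollars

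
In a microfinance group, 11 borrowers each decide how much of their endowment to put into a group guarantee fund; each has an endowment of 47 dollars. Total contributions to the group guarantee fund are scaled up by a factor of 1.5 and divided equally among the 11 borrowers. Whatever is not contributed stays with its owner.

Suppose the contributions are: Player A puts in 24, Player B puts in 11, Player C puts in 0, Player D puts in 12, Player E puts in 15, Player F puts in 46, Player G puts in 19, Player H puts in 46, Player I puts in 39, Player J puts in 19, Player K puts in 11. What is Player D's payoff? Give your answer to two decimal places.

68.00 dollars

Total contributed: 24 + 11 + 0 + 12 + 15 + 46 + 19 + 46 + 39 + 19 + 11 = 242.
Each receives 1.5 × 242 / 11 = 33.00 from the group guarantee fund.
Player D keeps 47 − 12 = 35, so Player D's payoff is 35 + 33.00 = 68.00.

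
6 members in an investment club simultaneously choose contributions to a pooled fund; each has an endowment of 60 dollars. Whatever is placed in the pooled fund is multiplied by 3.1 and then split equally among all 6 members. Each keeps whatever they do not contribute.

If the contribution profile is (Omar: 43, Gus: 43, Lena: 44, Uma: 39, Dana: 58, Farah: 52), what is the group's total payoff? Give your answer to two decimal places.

Total contributed: 43 + 43 + 44 + 39 + 58 + 52 = 279; total kept: 6 × 60 − 279 = 81.
The pooled fund pays out 3.1 × 279 = 864.90 in aggregate.
Group total = 81 + 864.90 = 945.90.

945.90 dollars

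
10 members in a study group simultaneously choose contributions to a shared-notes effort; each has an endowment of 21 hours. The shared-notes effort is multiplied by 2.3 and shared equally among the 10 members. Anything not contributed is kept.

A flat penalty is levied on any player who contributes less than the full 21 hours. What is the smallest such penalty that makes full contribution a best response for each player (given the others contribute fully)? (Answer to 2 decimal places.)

16.17 hours

Given the others contribute fully, the best deviation is to contribute 0 (any partial contribution still incurs the fine and gives up units whose private return 0.2300 is below 1).
Deviating from 21 to 0 saves 21 hours but forfeits the deviator's share of the drop in the shared-notes effort: 2.3/10 × 21 = 4.83.
So the deviation gain is 21 − 4.83 = 16.17, and the fine must be at least 16.17 hours to wipe it out.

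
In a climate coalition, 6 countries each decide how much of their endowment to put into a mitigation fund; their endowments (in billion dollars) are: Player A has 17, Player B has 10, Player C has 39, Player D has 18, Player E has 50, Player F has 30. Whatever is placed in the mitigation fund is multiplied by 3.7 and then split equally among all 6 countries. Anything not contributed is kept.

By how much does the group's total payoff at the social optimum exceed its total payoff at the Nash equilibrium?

442.80 billion dollars

The private return per contributed unit is 3.7/6 = 0.6167 < 1 for every player regardless of endowment, so the Nash equilibrium is zero contribution and the group total is Σ E_j = 17 + 10 + 39 + 18 + 50 + 30 = 164.
Each contributed unit returns 3.700 to the group, so the social optimum is full contribution by everyone: group total = 3.700 × 164 = 606.80.
Efficiency loss = (3.700 − 1) × 164 = 442.80.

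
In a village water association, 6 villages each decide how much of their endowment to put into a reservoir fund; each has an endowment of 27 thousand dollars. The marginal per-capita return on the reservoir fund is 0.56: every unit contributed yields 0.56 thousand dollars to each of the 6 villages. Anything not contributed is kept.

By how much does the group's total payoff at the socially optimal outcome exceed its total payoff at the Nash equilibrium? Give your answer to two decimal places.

382.32 thousand dollars

The private return per contributed unit is 0.56 < 1, so contributing 0 is dominant for every player. At the Nash equilibrium everyone keeps their 27, and the group total is 6 × 27 = 162.
Each contributed unit returns 3.360 to the group as a whole (0.56 to each of 6 players), which exceeds 1, so the social optimum is full contribution: group total = 3.360 × 162 = 544.32.
Efficiency loss = 544.32 − 162 = 382.32.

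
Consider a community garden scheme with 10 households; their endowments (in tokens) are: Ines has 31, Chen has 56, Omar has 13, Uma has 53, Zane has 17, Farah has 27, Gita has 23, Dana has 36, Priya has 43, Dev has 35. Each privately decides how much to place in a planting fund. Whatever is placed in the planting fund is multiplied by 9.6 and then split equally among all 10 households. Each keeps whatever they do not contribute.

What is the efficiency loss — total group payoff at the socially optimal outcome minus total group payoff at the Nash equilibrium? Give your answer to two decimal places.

2872.40 tokens

The private return per contributed unit is 9.6/10 = 0.9600 < 1 for every player regardless of endowment, so the Nash equilibrium is zero contribution and the group total is Σ E_j = 31 + 56 + 13 + 53 + 17 + 27 + 23 + 36 + 43 + 35 = 334.
Each contributed unit returns 9.600 to the group, so the social optimum is full contribution by everyone: group total = 9.600 × 334 = 3206.40.
Efficiency loss = (9.600 − 1) × 334 = 2872.40.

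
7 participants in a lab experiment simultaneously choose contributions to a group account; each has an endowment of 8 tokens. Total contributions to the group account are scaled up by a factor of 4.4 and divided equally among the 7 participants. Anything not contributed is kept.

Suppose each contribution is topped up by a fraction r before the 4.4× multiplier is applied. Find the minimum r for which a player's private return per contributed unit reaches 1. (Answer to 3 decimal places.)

With matching at rate r, one contributed unit becomes (1 + r) in the group account and returns 4.4 × (1 + r) / 7 to the contributor.
Setting this equal to 1: 1 + r = 7/4.4 = 1.5909.
So the minimum matching rate is r = 1.5909 − 1 = 0.591.

0.591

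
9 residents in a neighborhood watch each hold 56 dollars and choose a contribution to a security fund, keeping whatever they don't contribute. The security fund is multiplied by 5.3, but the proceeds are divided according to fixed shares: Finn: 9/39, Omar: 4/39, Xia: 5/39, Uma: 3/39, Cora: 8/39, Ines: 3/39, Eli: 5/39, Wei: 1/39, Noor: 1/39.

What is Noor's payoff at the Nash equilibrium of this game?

For player j, contributing a unit is worthwhile iff 5.3 × (j's share) ≥ 1, i.e. iff j's share is at least 0.1887.
Finn and Cora are above the threshold, contributing 56 each; the remaining 7 contribute 0. Total contributed: 112.
Noor keeps 56 and receives 5.3 × 112 × 1/39 = 15.22 from the security fund, for a payoff of 71.22.

71.22 dollars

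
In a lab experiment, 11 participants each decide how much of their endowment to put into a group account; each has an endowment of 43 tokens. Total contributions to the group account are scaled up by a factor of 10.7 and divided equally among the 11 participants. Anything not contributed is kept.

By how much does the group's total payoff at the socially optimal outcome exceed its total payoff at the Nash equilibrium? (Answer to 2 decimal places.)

Each contributed unit returns 10.7/11 = 0.9727 to its contributor — below 1 — so contributing 0 is dominant for every player. At the Nash equilibrium everyone keeps their 43, and the group total is 11 × 43 = 473.
Each contributed unit returns 10.700 to the group as a whole (0.9727 to each of 11 players), which exceeds 1, so the social optimum is full contribution: group total = 10.700 × 473 = 5061.10.
Efficiency loss = 5061.10 − 473 = 4588.10.

4588.10 tokens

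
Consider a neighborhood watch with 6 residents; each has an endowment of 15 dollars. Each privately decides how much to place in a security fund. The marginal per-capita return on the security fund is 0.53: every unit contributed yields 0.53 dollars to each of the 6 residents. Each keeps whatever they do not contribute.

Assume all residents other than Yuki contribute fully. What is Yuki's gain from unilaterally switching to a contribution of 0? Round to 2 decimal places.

Switching from a contribution of 15 to 0 lets Yuki keep an extra 15 dollars, but lowers the security fund by 15, which costs Yuki their own share of that drop: 0.53 × 15 = 7.95.
Net gain = 15 − 7.95 = 7.05. The private return per contributed unit (0.53) is below 1, so free-riding is indeed the best response regardless of what the others do.

7.05 dollars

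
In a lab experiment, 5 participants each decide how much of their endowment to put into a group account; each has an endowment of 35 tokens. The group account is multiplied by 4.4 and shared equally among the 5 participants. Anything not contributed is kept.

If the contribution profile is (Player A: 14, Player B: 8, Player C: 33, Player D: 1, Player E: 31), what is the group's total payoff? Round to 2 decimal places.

470.80 tokens

Total contributed: 14 + 8 + 33 + 1 + 31 = 87; total kept: 5 × 35 − 87 = 88.
The group account pays out 4.4 × 87 = 382.80 in aggregate.
Group total = 88 + 382.80 = 470.80.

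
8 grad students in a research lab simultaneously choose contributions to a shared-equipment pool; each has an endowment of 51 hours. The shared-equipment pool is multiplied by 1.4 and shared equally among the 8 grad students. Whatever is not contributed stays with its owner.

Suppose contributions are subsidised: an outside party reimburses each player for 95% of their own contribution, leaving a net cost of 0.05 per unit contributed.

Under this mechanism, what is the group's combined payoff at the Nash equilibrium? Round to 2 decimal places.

958.80 hours

The effective private return per unit is now (1.4/8) / 0.05 = 3.5000 > 1, so every player's dominant strategy flips to full contribution.
So the Nash equilibrium is full contribution by all 8; the group earns 8 × (51 × 0.95 + 1.4 × 51) = 958.80.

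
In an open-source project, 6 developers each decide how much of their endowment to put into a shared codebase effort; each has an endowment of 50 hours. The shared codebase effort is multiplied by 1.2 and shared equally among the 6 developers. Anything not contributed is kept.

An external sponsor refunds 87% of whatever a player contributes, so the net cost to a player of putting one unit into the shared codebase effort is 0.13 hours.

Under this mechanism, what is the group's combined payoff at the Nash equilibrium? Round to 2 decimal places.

621.00 hours

With the mechanism, a contributed unit returns (1.2/6) / 0.13 = 1.5385 per unit of net cost to the contributor — now above 1 — so contributing fully is weakly dominant for every player.
At the Nash equilibrium everyone contributes 50. Group total payoff = 6 × (50 × 0.87 + 1.2 × 50) = 621.00.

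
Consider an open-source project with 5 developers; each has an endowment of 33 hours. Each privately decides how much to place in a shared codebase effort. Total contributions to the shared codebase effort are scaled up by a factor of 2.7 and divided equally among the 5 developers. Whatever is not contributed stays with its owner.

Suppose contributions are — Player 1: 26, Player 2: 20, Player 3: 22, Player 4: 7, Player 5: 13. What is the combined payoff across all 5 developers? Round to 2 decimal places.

314.60 hours

Total contributed: 26 + 20 + 22 + 7 + 13 = 88; total kept: 5 × 33 − 88 = 77.
The shared codebase effort pays out 2.7 × 88 = 237.60 in aggregate.
Group total = 77 + 237.60 = 314.60.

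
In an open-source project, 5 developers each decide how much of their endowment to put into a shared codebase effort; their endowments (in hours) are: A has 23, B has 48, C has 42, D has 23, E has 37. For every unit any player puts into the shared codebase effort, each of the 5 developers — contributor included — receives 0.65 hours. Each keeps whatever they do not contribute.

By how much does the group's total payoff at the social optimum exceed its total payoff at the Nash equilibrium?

The private return per contributed unit is 0.65 < 1 for everyone, so the Nash equilibrium is zero contribution and the group total is Σ E_j = 23 + 48 + 42 + 23 + 37 = 173.
Each contributed unit returns 3.250 to the group, so the social optimum is full contribution by everyone: group total = 3.250 × 173 = 562.25.
Efficiency loss = (3.250 − 1) × 173 = 389.25.

389.25 hours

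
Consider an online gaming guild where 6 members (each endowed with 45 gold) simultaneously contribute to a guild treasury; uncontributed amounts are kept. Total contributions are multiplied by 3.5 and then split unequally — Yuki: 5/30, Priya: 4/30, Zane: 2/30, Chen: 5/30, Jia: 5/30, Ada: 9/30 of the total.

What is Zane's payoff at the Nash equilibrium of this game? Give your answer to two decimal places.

Player j's private return per contributed unit is 3.5 × (j's share). Contributing is weakly dominant for j when that share is at least 1/3.5 = 0.2857, and contributing 0 is dominant otherwise.
The only share above 0.2857 is Ada's 9/30, contributing 45; the remaining 5 contribute 0. Total contributed: 45.
Zane keeps 45 and receives 3.5 × 45 × 2/30 = 10.50 from the guild treasury, for a payoff of 55.50.

55.50 gold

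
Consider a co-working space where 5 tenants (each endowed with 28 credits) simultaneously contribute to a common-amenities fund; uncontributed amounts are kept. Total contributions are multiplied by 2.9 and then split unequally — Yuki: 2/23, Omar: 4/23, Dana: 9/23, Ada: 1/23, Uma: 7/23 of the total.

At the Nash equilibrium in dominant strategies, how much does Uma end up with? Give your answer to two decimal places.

52.71 credits

Each unit j contributes comes back to j as 2.9 × (j's share), so j prefers to contribute only if that share exceeds 1/2.9 = 0.3448; otherwise keeping the unit dominates.
Only Dana (9/23) clears that bar, contributing 28; the remaining 4 contribute 0. Total contributed: 28.
Uma keeps 28 and receives 2.9 × 28 × 7/23 = 24.71 from the common-amenities fund, for a payoff of 52.71.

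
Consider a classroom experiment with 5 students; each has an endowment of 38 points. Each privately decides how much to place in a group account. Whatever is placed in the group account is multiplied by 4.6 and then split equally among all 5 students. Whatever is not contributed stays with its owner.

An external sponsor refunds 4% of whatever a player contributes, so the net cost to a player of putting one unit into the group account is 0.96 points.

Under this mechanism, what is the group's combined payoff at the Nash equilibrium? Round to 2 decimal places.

The effective private return is (4.6/5) / 0.96 = 0.9583, which is still under 1, so the mechanism doesn't change anyone's dominant strategy: zero contribution.
At the Nash equilibrium no one contributes; group total payoff = 5 × 38 = 190.

190.00 points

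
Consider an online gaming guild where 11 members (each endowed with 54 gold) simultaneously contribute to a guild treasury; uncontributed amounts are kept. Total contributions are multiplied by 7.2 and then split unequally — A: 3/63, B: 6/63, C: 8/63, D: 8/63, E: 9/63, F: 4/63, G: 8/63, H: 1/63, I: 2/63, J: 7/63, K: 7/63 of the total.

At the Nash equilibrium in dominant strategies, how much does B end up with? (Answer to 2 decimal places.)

Each unit j contributes comes back to j as 7.2 × (j's share), so j prefers to contribute only if that share exceeds 1/7.2 = 0.1389; otherwise keeping the unit dominates.
E alone (share 9/63) is above the threshold, contributing 54; the remaining 10 contribute 0. Total contributed: 54.
B keeps 54 and receives 7.2 × 54 × 6/63 = 37.03 from the guild treasury, for a payoff of 91.03.

91.03 gold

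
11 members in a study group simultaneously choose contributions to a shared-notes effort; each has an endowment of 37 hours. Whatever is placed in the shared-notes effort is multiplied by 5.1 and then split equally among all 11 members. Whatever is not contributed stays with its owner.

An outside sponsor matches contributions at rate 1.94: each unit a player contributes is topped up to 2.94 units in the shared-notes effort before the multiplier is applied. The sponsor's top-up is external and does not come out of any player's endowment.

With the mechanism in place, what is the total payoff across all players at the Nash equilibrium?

With the mechanism, a contributed unit returns 5.1 × 2.94 / 11 = 1.3631 per unit of net cost to the contributor — now above 1 — so contributing fully is weakly dominant for every player.
So the Nash equilibrium is full contribution by all 11; the group earns 5.1 × 2.94 × 407 = 6102.56.

6102.56 hours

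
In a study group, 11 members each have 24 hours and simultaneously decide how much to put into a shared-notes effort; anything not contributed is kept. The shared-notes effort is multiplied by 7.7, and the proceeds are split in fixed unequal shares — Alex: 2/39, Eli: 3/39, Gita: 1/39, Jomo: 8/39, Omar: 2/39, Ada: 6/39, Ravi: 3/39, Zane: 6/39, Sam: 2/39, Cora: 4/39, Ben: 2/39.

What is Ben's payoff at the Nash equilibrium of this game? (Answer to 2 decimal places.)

52.43 hours

Each unit j contributes comes back to j as 7.7 × (j's share), so j prefers to contribute only if that share exceeds 1/7.7 = 0.1299; otherwise keeping the unit dominates.
The shares above 0.1299 belong to Jomo, Ada and Zane, contributing 24 each; the remaining 8 contribute 0. Total contributed: 72.
Ben keeps 24 and receives 7.7 × 72 × 2/39 = 28.43 from the shared-notes effort, for a payoff of 52.43.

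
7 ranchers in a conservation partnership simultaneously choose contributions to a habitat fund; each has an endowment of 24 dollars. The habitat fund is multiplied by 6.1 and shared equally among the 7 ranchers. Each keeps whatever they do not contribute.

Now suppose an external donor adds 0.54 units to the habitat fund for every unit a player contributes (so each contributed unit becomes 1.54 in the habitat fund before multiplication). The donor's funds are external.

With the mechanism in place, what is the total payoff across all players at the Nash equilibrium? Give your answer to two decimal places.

The effective private return per unit is now 6.1 × 1.54 / 7 = 1.3420 > 1, so every player's dominant strategy flips to full contribution.
So the Nash equilibrium is full contribution by all 7; the group earns 6.1 × 1.54 × 168 = 1578.19.

1578.19 dollars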